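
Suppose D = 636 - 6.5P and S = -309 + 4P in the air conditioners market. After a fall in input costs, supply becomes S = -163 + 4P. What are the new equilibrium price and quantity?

P' = 1598/21, Q' = 2969/21

Original equilibrium: P* = 90, Q* = 51.
New equilibrium: 636 - 6.5P = -163 + 4P, so 799 = 10.5P and P' = 1598/21; Q' = 636 − 6.5(1598/21) = 2969/21.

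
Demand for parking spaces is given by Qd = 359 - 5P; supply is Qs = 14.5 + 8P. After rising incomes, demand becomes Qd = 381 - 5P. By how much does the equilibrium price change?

ΔP = 22/13

Original equilibrium: P* = 26.5, Q* = 226.5.
New equilibrium: 381 - 5P = 14.5 + 8P, so 366.5 = 13P and P' = 733/26; Q' = 381 − 5(733/26) = 6241/26.
Change in price: 733/26 − 26.5 = 22/13.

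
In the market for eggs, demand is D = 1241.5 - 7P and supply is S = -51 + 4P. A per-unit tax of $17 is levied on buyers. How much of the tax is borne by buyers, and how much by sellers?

Pre-tax equilibrium: P* = 117.5, Q* = 419.
Tax on buyers shifts demand to D = 1241.5 − 7(P + 17) = 1122.5 - 7P.
1122.5 - 7P = -51 + 4P gives seller price Ps = 2347/22; buyers pay Pb = 2347/22 + 17 = 2721/22.
New quantity: Q = 1241.5 − 7(2721/22) = 4133/11.
Buyer burden = 2721/22 − 117.5 = 68/11; seller burden = 117.5 − 2347/22 = 119/11.

Buyers bear 68/11, sellers bear 119/11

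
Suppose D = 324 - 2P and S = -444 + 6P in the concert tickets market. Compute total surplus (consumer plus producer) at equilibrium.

Equilibrium: 324 - 2P = -444 + 6P gives P* = 96, Q* = 132.
Demand choke price: P = 162; supply starts at P = 74.
CS = ½(162 − 96)(132) = 4356; PS = ½(96 − 74)(132) = 1452.

Total surplus = 5808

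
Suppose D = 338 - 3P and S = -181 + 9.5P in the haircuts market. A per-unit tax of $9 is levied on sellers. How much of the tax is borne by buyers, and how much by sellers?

Buyers bear $6.84, sellers bear $2.16

Pre-tax equilibrium: P* = 41.52, Q* = 213.44.
Tax on sellers shifts supply to S = -181 + 9.5(P − 9) = -266.5 + 9.5P.
338 - 3P = -266.5 + 9.5P gives buyer price Pb = 48.36; sellers receive Ps = 48.36 − 9 = 39.36.
New quantity: Q = 338 − 3(48.36) = 192.92.
Buyer burden = 48.36 − 41.52 = 6.84; seller burden = 41.52 − 39.36 = 2.16.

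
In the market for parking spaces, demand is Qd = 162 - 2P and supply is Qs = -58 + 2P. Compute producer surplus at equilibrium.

Producer surplus = 676

Equilibrium: 162 - 2P = -58 + 2P gives P* = 55, Q* = 52.
Supply starts at P = 29 (where Qs = 0).
PS = ½(55 − 29)(52) = 676.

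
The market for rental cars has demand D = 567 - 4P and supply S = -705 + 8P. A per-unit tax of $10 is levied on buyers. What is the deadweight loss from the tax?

Pre-tax equilibrium: P* = 106, Q* = 143.
Tax on buyers shifts demand to D = 567 − 4(P + 10) = 527 - 4P.
527 - 4P = -705 + 8P gives seller price Ps = 308/3; buyers pay Pb = 308/3 + 10 = 338/3.
New quantity: Q = 567 − 4(338/3) = 349/3.
DWL = ½ × 10 × (143 − 349/3) = 400/3.

Deadweight loss = 400/3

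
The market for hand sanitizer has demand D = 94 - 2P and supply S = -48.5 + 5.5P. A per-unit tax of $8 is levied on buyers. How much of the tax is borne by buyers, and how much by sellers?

Buyers bear 88/15, sellers bear 32/15

Pre-tax equilibrium: P* = 19, Q* = 56.
Tax on buyers shifts demand to D = 94 − 2(P + 8) = 78 - 2P.
78 - 2P = -48.5 + 5.5P gives seller price Ps = 253/15; buyers pay Pb = 253/15 + 8 = 373/15.
New quantity: Q = 94 − 2(373/15) = 664/15.
Buyer burden = 373/15 − 19 = 88/15; seller burden = 19 − 253/15 = 32/15.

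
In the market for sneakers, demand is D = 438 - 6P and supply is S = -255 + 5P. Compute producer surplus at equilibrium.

Equilibrium: 438 - 6P = -255 + 5P gives P* = 63, Q* = 60.
Supply starts at P = 51 (where S = 0).
PS = ½(63 − 51)(60) = 360.

Producer surplus = 360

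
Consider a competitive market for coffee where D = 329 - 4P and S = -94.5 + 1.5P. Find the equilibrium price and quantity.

P* = 77, Q* = 21

Set D = S: 329 - 4P = -94.5 + 1.5P.
423.5 = 5.5P, so P* = 77.
Q* = 329 − 4(77) = 21.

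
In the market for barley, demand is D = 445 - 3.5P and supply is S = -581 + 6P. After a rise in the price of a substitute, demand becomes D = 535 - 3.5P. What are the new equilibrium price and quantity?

Original equilibrium: P* = 108, Q* = 67.
New equilibrium: 535 - 3.5P = -581 + 6P, so 1116 = 9.5P and P' = 2232/19; Q' = 535 − 3.5(2232/19) = 2353/19.

P' = 2232/19, Q' = 2353/19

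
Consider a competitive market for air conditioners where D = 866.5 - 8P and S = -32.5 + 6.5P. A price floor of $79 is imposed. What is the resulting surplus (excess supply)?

Surplus = 246.5

Equilibrium price would be P* = 62, so the floor at 79 binds.
At P = 79: D = 234.5, S = 481.
Surplus = 481 − 234.5 = 246.5.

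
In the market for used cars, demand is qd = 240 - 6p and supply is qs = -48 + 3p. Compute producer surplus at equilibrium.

Producer surplus = 384

Equilibrium: 240 - 6p = -48 + 3p gives p* = 32, q* = 48.
Supply starts at p = 16 (where qs = 0).
PS = ½(32 − 16)(48) = 384.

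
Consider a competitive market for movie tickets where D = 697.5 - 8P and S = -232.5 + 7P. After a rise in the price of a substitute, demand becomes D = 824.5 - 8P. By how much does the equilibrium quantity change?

ΔQ = 889/15

Original equilibrium: P* = 62, Q* = 201.5.
New equilibrium: 824.5 - 8P = -232.5 + 7P, so 1057 = 15P and P' = 1057/15; Q' = 824.5 − 8(1057/15) = 7823/30.
Change in quantity: 7823/30 − 201.5 = 889/15.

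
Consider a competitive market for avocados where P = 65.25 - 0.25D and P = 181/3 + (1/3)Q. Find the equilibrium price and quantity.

P* = 442/7, Q* = 59/7

Set the two price expressions equal: 65.25 - 0.25Q = 181/3 + (1/3)Q.
59/12 = (7/12)Q, so Q* = 59/7.
P* = 65.25 − (0.25)(59/7) = 442/7.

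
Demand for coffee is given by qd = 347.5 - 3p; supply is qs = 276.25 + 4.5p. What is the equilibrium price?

p* = 9.5

Set qd = qs: 347.5 - 3p = 276.25 + 4.5p.
71.25 = 7.5p, so p* = 9.5.
q* = 347.5 − 3(9.5) = 319.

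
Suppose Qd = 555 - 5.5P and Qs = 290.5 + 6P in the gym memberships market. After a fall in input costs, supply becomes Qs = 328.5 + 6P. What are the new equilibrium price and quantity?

P' = 453/23, Q' = 20547/46

Original equilibrium: P* = 23, Q* = 428.5.
New equilibrium: 555 - 5.5P = 328.5 + 6P, so 226.5 = 11.5P and P' = 453/23; Q' = 555 − 5.5(453/23) = 20547/46.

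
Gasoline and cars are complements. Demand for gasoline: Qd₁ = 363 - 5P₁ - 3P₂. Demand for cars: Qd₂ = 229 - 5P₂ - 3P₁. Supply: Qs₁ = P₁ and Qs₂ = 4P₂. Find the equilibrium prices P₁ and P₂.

P₁ = 172/3, P₂ = 19/3

Market 1: 363 - 5P₁ - 3P₂ = P₁ → 6P₁ + 3P₂ = 363.
Market 2: 9P₂ + 3P₁ = 229.
Eliminating P₂: 9×(1) − 3×(2) gives 45P₁ = 2580, so P₁ = 172/3.
Back-substitute into (2): P₂ = (229 − 3×172/3) / 9 = 19/3.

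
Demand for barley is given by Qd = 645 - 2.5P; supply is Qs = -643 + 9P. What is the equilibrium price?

P* = 112

Set Qd = Qs: 645 - 2.5P = -643 + 9P.
1288 = 11.5P, so P* = 112.
Q* = 645 − 2.5(112) = 365.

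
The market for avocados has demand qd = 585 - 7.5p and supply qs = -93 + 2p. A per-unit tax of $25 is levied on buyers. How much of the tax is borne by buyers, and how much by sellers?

Pre-tax equilibrium: p* = 1356/19, q* = 945/19.
Tax on buyers shifts demand to qd = 585 − 7.5(p + 25) = 397.5 - 7.5p.
397.5 - 7.5p = -93 + 2p gives seller price ps = 981/19; buyers pay pb = 981/19 + 25 = 1456/19.
New quantity: q = 585 − 7.5(1456/19) = 195/19.
Buyer burden = 1456/19 − 1356/19 = 100/19; seller burden = 1356/19 − 981/19 = 375/19.

Buyers bear 100/19, sellers bear 375/19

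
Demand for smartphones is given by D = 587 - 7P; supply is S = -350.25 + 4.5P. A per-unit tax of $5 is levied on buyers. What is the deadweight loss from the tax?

Pre-tax equilibrium: P* = 81.5, Q* = 16.5.
Tax on buyers shifts demand to D = 587 − 7(P + 5) = 552 - 7P.
552 - 7P = -350.25 + 4.5P gives seller price Ps = 3609/46; buyers pay Pb = 3609/46 + 5 = 3839/46.
New quantity: Q = 587 − 7(3839/46) = 129/46.
DWL = ½ × 5 × (16.5 − 129/46) = 1575/46.

Deadweight loss = 1575/46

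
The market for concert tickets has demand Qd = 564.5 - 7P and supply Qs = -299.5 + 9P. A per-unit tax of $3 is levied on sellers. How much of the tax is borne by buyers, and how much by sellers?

Pre-tax equilibrium: P* = 54, Q* = 186.5.
Tax on sellers shifts supply to Qs = -299.5 + 9(P − 3) = -326.5 + 9P.
564.5 - 7P = -326.5 + 9P gives buyer price Pb = 55.6875; sellers receive Ps = 55.6875 − 3 = 52.6875.
New quantity: Q = 564.5 − 7(55.6875) = 174.6875.
Buyer burden = 55.6875 − 54 = 1.6875; seller burden = 54 − 52.6875 = 1.3125.

Buyers bear $1.6875, sellers bear $1.3125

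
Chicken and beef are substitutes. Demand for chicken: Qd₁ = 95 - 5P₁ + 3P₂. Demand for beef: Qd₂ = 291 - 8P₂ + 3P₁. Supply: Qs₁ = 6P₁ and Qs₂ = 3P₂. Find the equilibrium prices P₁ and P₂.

P₁ = 17.125, P₂ = 31.125

Market 1: 95 - 5P₁ + 3P₂ = 6P₁ → 11P₁ - 3P₂ = 95.
Market 2: 11P₂ - 3P₁ = 291.
Eliminating P₂: 11×(1) + 3×(2) gives 112P₁ = 1918, so P₁ = 17.125.
Back-substitute into (2): P₂ = (291 + 3×17.125) / 11 = 31.125.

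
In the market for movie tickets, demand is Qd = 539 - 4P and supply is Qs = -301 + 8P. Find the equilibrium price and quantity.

P* = 70, Q* = 259

Set Qd = Qs: 539 - 4P = -301 + 8P.
840 = 12P, so P* = 70.
Q* = 539 − 4(70) = 259.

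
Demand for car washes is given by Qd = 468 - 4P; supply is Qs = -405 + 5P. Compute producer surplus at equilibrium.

Equilibrium: 468 - 4P = -405 + 5P gives P* = 97, Q* = 80.
Supply starts at P = 81 (where Qs = 0).
PS = ½(97 − 81)(80) = 640.

Producer surplus = 640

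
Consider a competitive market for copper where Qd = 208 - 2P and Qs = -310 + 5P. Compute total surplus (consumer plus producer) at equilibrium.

Total surplus = 1260

Equilibrium: 208 - 2P = -310 + 5P gives P* = 74, Q* = 60.
Demand choke price: P = 104; supply starts at P = 62.
CS = ½(104 − 74)(60) = 900; PS = ½(74 − 62)(60) = 360.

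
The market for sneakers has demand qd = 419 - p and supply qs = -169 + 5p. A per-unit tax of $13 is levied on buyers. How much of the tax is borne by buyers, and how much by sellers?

Pre-tax equilibrium: p* = 98, q* = 321.
Tax on buyers shifts demand to qd = 419 − 1(p + 13) = 406 - p.
406 - p = -169 + 5p gives seller price ps = 575/6; buyers pay pb = 575/6 + 13 = 653/6.
New quantity: q = 419 − 1(653/6) = 1861/6.
Buyer burden = 653/6 − 98 = 65/6; seller burden = 98 − 575/6 = 13/6.

Buyers bear 65/6, sellers bear 13/6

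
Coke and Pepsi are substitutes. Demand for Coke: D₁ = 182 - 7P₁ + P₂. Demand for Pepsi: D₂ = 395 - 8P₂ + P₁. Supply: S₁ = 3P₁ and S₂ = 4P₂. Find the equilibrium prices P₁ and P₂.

P₁ = 2579/119, P₂ = 4132/119

Market 1: 182 - 7P₁ + P₂ = 3P₁ → 10P₁ - P₂ = 182.
Market 2: 12P₂ - P₁ = 395.
Eliminating P₂: 12×(1) + 1×(2) gives 119P₁ = 2579, so P₁ = 2579/119.
Back-substitute into (2): P₂ = (395 + 1×2579/119) / 12 = 4132/119.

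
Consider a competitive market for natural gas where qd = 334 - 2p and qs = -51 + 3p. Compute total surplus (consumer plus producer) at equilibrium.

Equilibrium: 334 - 2p = -51 + 3p gives p* = 77, q* = 180.
Demand choke price: p = 167; supply starts at p = 17.
CS = ½(167 − 77)(180) = 8100; PS = ½(77 − 17)(180) = 5400.

Total surplus = 13500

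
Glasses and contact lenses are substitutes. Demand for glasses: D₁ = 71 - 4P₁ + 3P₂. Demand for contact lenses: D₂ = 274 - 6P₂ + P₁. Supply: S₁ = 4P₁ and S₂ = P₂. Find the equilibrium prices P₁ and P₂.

Market 1: 71 - 4P₁ + 3P₂ = 4P₁ → 8P₁ - 3P₂ = 71.
Market 2: 7P₂ - P₁ = 274.
Eliminating P₂: 7×(1) + 3×(2) gives 53P₁ = 1319, so P₁ = 1319/53.
Back-substitute into (2): P₂ = (274 + 1×1319/53) / 7 = 2263/53.

P₁ = 1319/53, P₂ = 2263/53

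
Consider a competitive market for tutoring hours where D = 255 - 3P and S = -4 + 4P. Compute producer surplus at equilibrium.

Producer surplus = 2592

Equilibrium: 255 - 3P = -4 + 4P gives P* = 37, Q* = 144.
Supply starts at P = 1 (where S = 0).
PS = ½(37 − 1)(144) = 2592.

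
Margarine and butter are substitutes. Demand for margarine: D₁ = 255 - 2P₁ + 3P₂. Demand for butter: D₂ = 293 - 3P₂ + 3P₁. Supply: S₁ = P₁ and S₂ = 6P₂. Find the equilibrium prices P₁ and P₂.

P₁ = 529/3, P₂ = 274/3

Market 1: 255 - 2P₁ + 3P₂ = P₁ → 3P₁ - 3P₂ = 255.
Market 2: 9P₂ - 3P₁ = 293.
Eliminating P₂: 9×(1) + 3×(2) gives 18P₁ = 3174, so P₁ = 529/3.
Back-substitute into (2): P₂ = (293 + 3×529/3) / 9 = 274/3.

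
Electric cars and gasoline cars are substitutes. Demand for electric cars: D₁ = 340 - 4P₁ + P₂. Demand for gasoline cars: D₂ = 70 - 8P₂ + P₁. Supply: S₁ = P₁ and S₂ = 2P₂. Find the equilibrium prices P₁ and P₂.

Market 1: 340 - 4P₁ + P₂ = P₁ → 5P₁ - P₂ = 340.
Market 2: 10P₂ - P₁ = 70.
Eliminating P₂: 10×(1) + 1×(2) gives 49P₁ = 3470, so P₁ = 3470/49.
Back-substitute into (2): P₂ = (70 + 1×3470/49) / 10 = 690/49.

P₁ = 3470/49, P₂ = 690/49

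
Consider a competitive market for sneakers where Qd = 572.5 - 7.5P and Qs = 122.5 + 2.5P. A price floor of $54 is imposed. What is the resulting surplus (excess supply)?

Equilibrium price would be P* = 45, so the floor at 54 binds.
At P = 54: Qd = 167.5, Qs = 257.5.
Surplus = 257.5 − 167.5 = 90.

Surplus = 90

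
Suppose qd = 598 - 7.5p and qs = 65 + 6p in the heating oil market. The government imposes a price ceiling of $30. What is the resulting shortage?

Shortage = 128

Equilibrium price would be p* = 1066/27, so the ceiling at 30 binds.
At p = 30: qd = 598 − 7.5(30) = 373, qs = 65 + 6(30) = 245.
Shortage = 373 − 245 = 128.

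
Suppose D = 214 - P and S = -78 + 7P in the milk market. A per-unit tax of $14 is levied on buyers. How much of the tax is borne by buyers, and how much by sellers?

Pre-tax equilibrium: P* = 36.5, Q* = 177.5.
Tax on buyers shifts demand to D = 214 − 1(P + 14) = 200 - P.
200 - P = -78 + 7P gives seller price Ps = 34.75; buyers pay Pb = 34.75 + 14 = 48.75.
New quantity: Q = 214 − 1(48.75) = 165.25.
Buyer burden = 48.75 − 36.5 = 12.25; seller burden = 36.5 − 34.75 = 1.75.

Buyers bear $12.25, sellers bear $1.75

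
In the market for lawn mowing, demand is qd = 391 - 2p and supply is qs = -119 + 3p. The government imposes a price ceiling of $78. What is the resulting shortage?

Equilibrium price would be p* = 102, so the ceiling at 78 binds.
At p = 78: qd = 391 − 2(78) = 235, qs = -119 + 3(78) = 115.
Shortage = 235 − 115 = 120.

Shortage = 120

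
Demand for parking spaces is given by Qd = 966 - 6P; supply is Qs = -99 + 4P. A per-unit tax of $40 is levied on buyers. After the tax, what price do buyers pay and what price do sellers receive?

Pre-tax equilibrium: P* = 106.5, Q* = 327.
Tax on buyers shifts demand to Qd = 966 − 6(P + 40) = 726 - 6P.
726 - 6P = -99 + 4P gives seller price Ps = 82.5; buyers pay Pb = 82.5 + 40 = 122.5.
New quantity: Q = 966 − 6(122.5) = 231.

Buyers pay $122.5, sellers receive $82.5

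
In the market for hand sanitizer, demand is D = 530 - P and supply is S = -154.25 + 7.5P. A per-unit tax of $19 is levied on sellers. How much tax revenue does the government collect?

Tax revenue = 279547/34

Pre-tax equilibrium: P* = 80.5, Q* = 449.5.
Tax on sellers shifts supply to S = -154.25 + 7.5(P − 19) = -296.75 + 7.5P.
530 - P = -296.75 + 7.5P gives buyer price Pb = 3307/34; sellers receive Ps = 3307/34 − 19 = 2661/34.
New quantity: Q = 530 − 1(3307/34) = 14713/34.
Revenue = 19 × 14713/34 = 279547/34.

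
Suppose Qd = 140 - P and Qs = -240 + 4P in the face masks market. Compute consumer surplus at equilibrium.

Equilibrium: 140 - P = -240 + 4P gives P* = 76, Q* = 64.
Demand choke price (Qd = 0): P = 140.
CS = ½(140 − 76)(64) = 2048.

Consumer surplus = 2048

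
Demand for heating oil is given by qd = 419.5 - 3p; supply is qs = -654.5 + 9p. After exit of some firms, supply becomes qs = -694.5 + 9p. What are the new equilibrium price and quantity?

Original equilibrium: p* = 89.5, q* = 151.
New equilibrium: 419.5 - 3p = -694.5 + 9p, so 1114 = 12p and p' = 557/6; q' = 419.5 − 3(557/6) = 141.

p' = 557/6, q' = 141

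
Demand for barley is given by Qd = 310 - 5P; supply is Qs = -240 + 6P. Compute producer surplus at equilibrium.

Equilibrium: 310 - 5P = -240 + 6P gives P* = 50, Q* = 60.
Supply starts at P = 40 (where Qs = 0).
PS = ½(50 − 40)(60) = 300.

Producer surplus = 300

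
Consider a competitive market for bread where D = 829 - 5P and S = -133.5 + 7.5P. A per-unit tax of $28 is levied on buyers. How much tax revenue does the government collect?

Tax revenue = 10080

Pre-tax equilibrium: P* = 77, Q* = 444.
Tax on buyers shifts demand to D = 829 − 5(P + 28) = 689 - 5P.
689 - 5P = -133.5 + 7.5P gives seller price Ps = 65.8; buyers pay Pb = 65.8 + 28 = 93.8.
New quantity: Q = 829 − 5(93.8) = 360.
Revenue = 28 × 360 = 10080.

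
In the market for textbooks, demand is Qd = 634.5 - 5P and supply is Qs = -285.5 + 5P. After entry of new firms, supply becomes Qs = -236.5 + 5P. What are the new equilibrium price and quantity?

P' = 87.1, Q' = 199

Original equilibrium: P* = 92, Q* = 174.5.
New equilibrium: 634.5 - 5P = -236.5 + 5P, so 871 = 10P and P' = 87.1; Q' = 634.5 − 5(87.1) = 199.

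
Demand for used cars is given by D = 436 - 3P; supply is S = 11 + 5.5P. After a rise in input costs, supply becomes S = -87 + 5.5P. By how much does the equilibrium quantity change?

ΔQ = -588/17

Original equilibrium: P* = 50, Q* = 286.
New equilibrium: 436 - 3P = -87 + 5.5P, so 523 = 8.5P and P' = 1046/17; Q' = 436 − 3(1046/17) = 4274/17.
Change in quantity: 4274/17 − 286 = -588/17.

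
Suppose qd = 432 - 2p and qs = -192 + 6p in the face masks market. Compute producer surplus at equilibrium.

Equilibrium: 432 - 2p = -192 + 6p gives p* = 78, q* = 276.
Supply starts at p = 32 (where qs = 0).
PS = ½(78 − 32)(276) = 6348.

Producer surplus = 6348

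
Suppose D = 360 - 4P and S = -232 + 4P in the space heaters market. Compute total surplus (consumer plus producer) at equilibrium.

Equilibrium: 360 - 4P = -232 + 4P gives P* = 74, Q* = 64.
Demand choke price: P = 90; supply starts at P = 58.
CS = ½(90 − 74)(64) = 512; PS = ½(74 − 58)(64) = 512.

Total surplus = 1024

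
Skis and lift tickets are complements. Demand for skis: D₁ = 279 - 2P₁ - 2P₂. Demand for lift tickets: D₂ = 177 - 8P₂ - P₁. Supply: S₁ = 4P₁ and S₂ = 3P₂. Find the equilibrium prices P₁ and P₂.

P₁ = 42.421875, P₂ = 12.234375

Market 1: 279 - 2P₁ - 2P₂ = 4P₁ → 6P₁ + 2P₂ = 279.
Market 2: 11P₂ + P₁ = 177.
Eliminating P₂: 11×(1) − 2×(2) gives 64P₁ = 2715, so P₁ = 42.421875.
Back-substitute into (2): P₂ = (177 − 1×42.421875) / 11 = 12.234375.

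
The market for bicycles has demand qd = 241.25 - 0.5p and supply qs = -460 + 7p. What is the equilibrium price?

Set qd = qs: 241.25 - 0.5p = -460 + 7p.
701.25 = 7.5p, so p* = 93.5.
q* = 241.25 − 0.5(93.5) = 194.5.

p* = 93.5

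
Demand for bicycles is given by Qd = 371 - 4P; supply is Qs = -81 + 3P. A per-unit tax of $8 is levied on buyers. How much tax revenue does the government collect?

Tax revenue = 792

Pre-tax equilibrium: P* = 452/7, Q* = 789/7.
Tax on buyers shifts demand to Qd = 371 − 4(P + 8) = 339 - 4P.
339 - 4P = -81 + 3P gives seller price Ps = 60; buyers pay Pb = 60 + 8 = 68.
New quantity: Q = 371 − 4(68) = 99.
Revenue = 8 × 99 = 792.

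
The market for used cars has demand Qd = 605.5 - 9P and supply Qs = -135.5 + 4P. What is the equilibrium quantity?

Q* = 92.5

Set Qd = Qs: 605.5 - 9P = -135.5 + 4P.
741 = 13P, so P* = 57.
Q* = 605.5 − 9(57) = 92.5.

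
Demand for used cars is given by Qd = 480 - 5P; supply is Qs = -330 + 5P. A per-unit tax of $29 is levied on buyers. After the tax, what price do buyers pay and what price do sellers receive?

Buyers pay $95.5, sellers receive $66.5

Pre-tax equilibrium: P* = 81, Q* = 75.
Tax on buyers shifts demand to Qd = 480 − 5(P + 29) = 335 - 5P.
335 - 5P = -330 + 5P gives seller price Ps = 66.5; buyers pay Pb = 66.5 + 29 = 95.5.
New quantity: Q = 480 − 5(95.5) = 2.5.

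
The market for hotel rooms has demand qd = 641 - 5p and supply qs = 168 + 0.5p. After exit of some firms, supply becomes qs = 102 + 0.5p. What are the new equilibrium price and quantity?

p' = 98, q' = 151

Original equilibrium: p* = 86, q* = 211.
New equilibrium: 641 - 5p = 102 + 0.5p, so 539 = 5.5p and p' = 98; q' = 641 − 5(98) = 151.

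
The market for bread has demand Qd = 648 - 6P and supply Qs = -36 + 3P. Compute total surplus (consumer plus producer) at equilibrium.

Equilibrium: 648 - 6P = -36 + 3P gives P* = 76, Q* = 192.
Demand choke price: P = 108; supply starts at P = 12.
CS = ½(108 − 76)(192) = 3072; PS = ½(76 − 12)(192) = 6144.

Total surplus = 9216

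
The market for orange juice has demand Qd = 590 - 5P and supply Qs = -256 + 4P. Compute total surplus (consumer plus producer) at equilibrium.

Total surplus = 3240

Equilibrium: 590 - 5P = -256 + 4P gives P* = 94, Q* = 120.
Demand choke price: P = 118; supply starts at P = 64.
CS = ½(118 − 94)(120) = 1440; PS = ½(94 − 64)(120) = 1800.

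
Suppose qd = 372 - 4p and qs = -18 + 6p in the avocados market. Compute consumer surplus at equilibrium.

Equilibrium: 372 - 4p = -18 + 6p gives p* = 39, q* = 216.
Demand choke price (qd = 0): p = 93.
CS = ½(93 − 39)(216) = 5832.

Consumer surplus = 5832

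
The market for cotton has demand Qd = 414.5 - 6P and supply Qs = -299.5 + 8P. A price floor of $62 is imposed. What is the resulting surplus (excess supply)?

Equilibrium price would be P* = 51, so the floor at 62 binds.
At P = 62: Qd = 42.5, Qs = 196.5.
Surplus = 196.5 − 42.5 = 154.

Surplus = 154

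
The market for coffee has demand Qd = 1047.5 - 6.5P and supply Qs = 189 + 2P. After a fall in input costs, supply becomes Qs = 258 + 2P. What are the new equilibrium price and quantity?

P' = 1579/17, Q' = 7544/17

Original equilibrium: P* = 101, Q* = 391.
New equilibrium: 1047.5 - 6.5P = 258 + 2P, so 789.5 = 8.5P and P' = 1579/17; Q' = 1047.5 − 6.5(1579/17) = 7544/17.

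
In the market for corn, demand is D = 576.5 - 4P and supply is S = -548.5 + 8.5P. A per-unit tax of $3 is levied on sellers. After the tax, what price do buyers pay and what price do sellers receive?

Buyers pay $92.04, sellers receive $89.04

Pre-tax equilibrium: P* = 90, Q* = 216.5.
Tax on sellers shifts supply to S = -548.5 + 8.5(P − 3) = -574 + 8.5P.
576.5 - 4P = -574 + 8.5P gives buyer price Pb = 92.04; sellers receive Ps = 92.04 − 3 = 89.04.
New quantity: Q = 576.5 − 4(92.04) = 208.34.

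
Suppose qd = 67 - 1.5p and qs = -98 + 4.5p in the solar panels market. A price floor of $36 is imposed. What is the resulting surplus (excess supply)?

Equilibrium price would be p* = 27.5, so the floor at 36 binds.
At p = 36: qd = 13, qs = 64.
Surplus = 64 − 13 = 51.

Surplus = 51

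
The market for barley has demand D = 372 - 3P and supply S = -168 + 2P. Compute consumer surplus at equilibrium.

Consumer surplus = 384

Equilibrium: 372 - 3P = -168 + 2P gives P* = 108, Q* = 48.
Demand choke price (D = 0): P = 124.
CS = ½(124 − 108)(48) = 384.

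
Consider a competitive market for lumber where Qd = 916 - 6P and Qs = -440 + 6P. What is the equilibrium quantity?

Q* = 238

Set Qd = Qs: 916 - 6P = -440 + 6P.
1356 = 12P, so P* = 113.
Q* = 916 − 6(113) = 238.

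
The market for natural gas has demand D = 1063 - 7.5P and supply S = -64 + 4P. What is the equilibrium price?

Set D = S: 1063 - 7.5P = -64 + 4P.
1127 = 11.5P, so P* = 98.
Q* = 1063 − 7.5(98) = 328.

P* = 98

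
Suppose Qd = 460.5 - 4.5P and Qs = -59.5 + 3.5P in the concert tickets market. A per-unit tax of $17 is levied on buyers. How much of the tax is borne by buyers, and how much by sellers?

Buyers bear $7.4375, sellers bear $9.5625

Pre-tax equilibrium: P* = 65, Q* = 168.
Tax on buyers shifts demand to Qd = 460.5 − 4.5(P + 17) = 384 - 4.5P.
384 - 4.5P = -59.5 + 3.5P gives seller price Ps = 55.4375; buyers pay Pb = 55.4375 + 17 = 72.4375.
New quantity: Q = 460.5 − 4.5(72.4375) = 134.53125.
Buyer burden = 72.4375 − 65 = 7.4375; seller burden = 65 − 55.4375 = 9.5625.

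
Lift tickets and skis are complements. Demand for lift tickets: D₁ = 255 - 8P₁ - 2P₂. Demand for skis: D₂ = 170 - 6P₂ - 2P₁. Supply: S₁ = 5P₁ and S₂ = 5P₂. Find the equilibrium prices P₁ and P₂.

Market 1: 255 - 8P₁ - 2P₂ = 5P₁ → 13P₁ + 2P₂ = 255.
Market 2: 11P₂ + 2P₁ = 170.
Eliminating P₂: 11×(1) − 2×(2) gives 139P₁ = 2465, so P₁ = 2465/139.
Back-substitute into (2): P₂ = (170 − 2×2465/139) / 11 = 1700/139.

P₁ = 2465/139, P₂ = 1700/139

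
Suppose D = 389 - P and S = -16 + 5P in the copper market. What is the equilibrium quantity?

Set D = S: 389 - P = -16 + 5P.
405 = 6P, so P* = 67.5.
Q* = 389 − 1(67.5) = 321.5.

Q* = 321.5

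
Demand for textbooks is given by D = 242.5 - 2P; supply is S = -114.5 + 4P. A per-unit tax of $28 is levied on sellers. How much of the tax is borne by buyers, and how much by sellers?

Pre-tax equilibrium: P* = 59.5, Q* = 123.5.
Tax on sellers shifts supply to S = -114.5 + 4(P − 28) = -226.5 + 4P.
242.5 - 2P = -226.5 + 4P gives buyer price Pb = 469/6; sellers receive Ps = 469/6 − 28 = 301/6.
New quantity: Q = 242.5 − 2(469/6) = 517/6.
Buyer burden = 469/6 − 59.5 = 56/3; seller burden = 59.5 − 301/6 = 28/3.

Buyers bear 56/3, sellers bear 28/3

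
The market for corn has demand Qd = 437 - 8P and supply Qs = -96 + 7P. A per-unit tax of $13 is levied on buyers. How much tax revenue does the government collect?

Pre-tax equilibrium: P* = 533/15, Q* = 2291/15.
Tax on buyers shifts demand to Qd = 437 − 8(P + 13) = 333 - 8P.
333 - 8P = -96 + 7P gives seller price Ps = 28.6; buyers pay Pb = 28.6 + 13 = 41.6.
New quantity: Q = 437 − 8(41.6) = 104.2.
Revenue = 13 × 104.2 = 1354.6.

Tax revenue = 1354.6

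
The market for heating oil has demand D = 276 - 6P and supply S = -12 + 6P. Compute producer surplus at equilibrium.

Producer surplus = 1452

Equilibrium: 276 - 6P = -12 + 6P gives P* = 24, Q* = 132.
Supply starts at P = 2 (where S = 0).
PS = ½(24 − 2)(132) = 1452.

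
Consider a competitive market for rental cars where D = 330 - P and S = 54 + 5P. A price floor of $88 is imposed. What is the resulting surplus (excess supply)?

Surplus = 252

Equilibrium price would be P* = 46, so the floor at 88 binds.
At P = 88: D = 242, S = 494.
Surplus = 494 − 242 = 252.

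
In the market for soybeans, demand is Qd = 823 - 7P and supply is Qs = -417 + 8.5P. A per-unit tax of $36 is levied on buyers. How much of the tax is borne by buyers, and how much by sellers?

Buyers bear 612/31, sellers bear 504/31

Pre-tax equilibrium: P* = 80, Q* = 263.
Tax on buyers shifts demand to Qd = 823 − 7(P + 36) = 571 - 7P.
571 - 7P = -417 + 8.5P gives seller price Ps = 1976/31; buyers pay Pb = 1976/31 + 36 = 3092/31.
New quantity: Q = 823 − 7(3092/31) = 3869/31.
Buyer burden = 3092/31 − 80 = 612/31; seller burden = 80 − 1976/31 = 504/31.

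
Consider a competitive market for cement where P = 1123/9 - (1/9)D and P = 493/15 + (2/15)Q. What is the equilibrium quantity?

Set the two price expressions equal: 1123/9 - (1/9)Q = 493/15 + (2/15)Q.
4136/45 = (11/45)Q, so Q* = 376.
P* = 1123/9 − (1/9)(376) = 83.

Q* = 376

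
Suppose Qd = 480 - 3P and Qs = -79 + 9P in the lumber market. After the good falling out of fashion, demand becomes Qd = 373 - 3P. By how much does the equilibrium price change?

ΔP = -107/12

Original equilibrium: P* = 559/12, Q* = 340.25.
New equilibrium: 373 - 3P = -79 + 9P, so 452 = 12P and P' = 113/3; Q' = 373 − 3(113/3) = 260.
Change in price: 113/3 − 559/12 = -107/12.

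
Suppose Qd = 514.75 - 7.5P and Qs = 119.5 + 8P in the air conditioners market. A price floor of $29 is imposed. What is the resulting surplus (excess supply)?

Surplus = 54.25

Equilibrium price would be P* = 25.5, so the floor at 29 binds.
At P = 29: Qd = 297.25, Qs = 351.5.
Surplus = 351.5 − 297.25 = 54.25.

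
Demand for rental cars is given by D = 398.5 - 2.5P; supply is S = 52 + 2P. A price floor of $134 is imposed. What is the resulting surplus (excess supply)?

Surplus = 256.5

Equilibrium price would be P* = 77, so the floor at 134 binds.
At P = 134: D = 63.5, S = 320.
Surplus = 320 − 63.5 = 256.5.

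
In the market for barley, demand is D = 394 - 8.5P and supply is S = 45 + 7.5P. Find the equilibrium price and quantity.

Set D = S: 394 - 8.5P = 45 + 7.5P.
349 = 16P, so P* = 21.8125.
Q* = 394 − 8.5(21.8125) = 208.59375.

P* = 21.8125, Q* = 208.59375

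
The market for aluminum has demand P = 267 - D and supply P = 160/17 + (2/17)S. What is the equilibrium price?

Set the two price expressions equal: 267 - Q = 160/17 + (2/17)Q.
4379/17 = (19/17)Q, so Q* = 4379/19.
P* = 267 − (1)(4379/19) = 694/19.

P* = 694/19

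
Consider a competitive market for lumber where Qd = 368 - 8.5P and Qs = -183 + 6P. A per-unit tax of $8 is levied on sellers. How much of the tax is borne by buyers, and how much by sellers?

Buyers bear 96/29, sellers bear 136/29

Pre-tax equilibrium: P* = 38, Q* = 45.
Tax on sellers shifts supply to Qs = -183 + 6(P − 8) = -231 + 6P.
368 - 8.5P = -231 + 6P gives buyer price Pb = 1198/29; sellers receive Ps = 1198/29 − 8 = 966/29.
New quantity: Q = 368 − 8.5(1198/29) = 489/29.
Buyer burden = 1198/29 − 38 = 96/29; seller burden = 38 − 966/29 = 136/29.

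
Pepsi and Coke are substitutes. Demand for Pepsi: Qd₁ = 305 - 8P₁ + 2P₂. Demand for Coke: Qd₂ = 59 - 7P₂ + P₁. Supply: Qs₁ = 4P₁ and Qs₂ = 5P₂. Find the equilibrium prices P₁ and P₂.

Market 1: 305 - 8P₁ + 2P₂ = 4P₁ → 12P₁ - 2P₂ = 305.
Market 2: 12P₂ - P₁ = 59.
Eliminating P₂: 12×(1) + 2×(2) gives 142P₁ = 3778, so P₁ = 1889/71.
Back-substitute into (2): P₂ = (59 + 1×1889/71) / 12 = 1013/142.

P₁ = 1889/71, P₂ = 1013/142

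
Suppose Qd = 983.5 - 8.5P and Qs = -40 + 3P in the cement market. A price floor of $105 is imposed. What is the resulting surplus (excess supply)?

Surplus = 184

Equilibrium price would be P* = 89, so the floor at 105 binds.
At P = 105: Qd = 91, Qs = 275.
Surplus = 275 − 91 = 184.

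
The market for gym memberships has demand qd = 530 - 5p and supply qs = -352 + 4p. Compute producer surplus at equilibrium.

Equilibrium: 530 - 5p = -352 + 4p gives p* = 98, q* = 40.
Supply starts at p = 88 (where qs = 0).
PS = ½(98 − 88)(40) = 200.

Producer surplus = 200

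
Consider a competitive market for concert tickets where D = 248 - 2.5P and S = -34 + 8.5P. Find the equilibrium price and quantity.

P* = 282/11, Q* = 2023/11

Set D = S: 248 - 2.5P = -34 + 8.5P.
282 = 11P, so P* = 282/11.
Q* = 248 − 2.5(282/11) = 2023/11.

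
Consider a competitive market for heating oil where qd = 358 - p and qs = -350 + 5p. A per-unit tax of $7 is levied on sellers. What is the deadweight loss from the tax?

Deadweight loss = 245/12

Pre-tax equilibrium: p* = 118, q* = 240.
Tax on sellers shifts supply to qs = -350 + 5(p − 7) = -385 + 5p.
358 - p = -385 + 5p gives buyer price pb = 743/6; sellers receive ps = 743/6 − 7 = 701/6.
New quantity: q = 358 − 1(743/6) = 1405/6.
DWL = ½ × 7 × (240 − 1405/6) = 245/12.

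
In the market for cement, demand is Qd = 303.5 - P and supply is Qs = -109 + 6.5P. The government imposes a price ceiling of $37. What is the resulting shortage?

Shortage = 135

Equilibrium price would be P* = 55, so the ceiling at 37 binds.
At P = 37: Qd = 303.5 − 1(37) = 266.5, Qs = -109 + 6.5(37) = 131.5.
Shortage = 266.5 − 131.5 = 135.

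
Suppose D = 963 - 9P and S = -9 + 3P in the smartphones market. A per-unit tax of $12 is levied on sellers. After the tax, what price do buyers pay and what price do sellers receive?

Buyers pay $84, sellers receive $72

Pre-tax equilibrium: P* = 81, Q* = 234.
Tax on sellers shifts supply to S = -9 + 3(P − 12) = -45 + 3P.
963 - 9P = -45 + 3P gives buyer price Pb = 84; sellers receive Ps = 84 − 12 = 72.
New quantity: Q = 963 − 9(84) = 207.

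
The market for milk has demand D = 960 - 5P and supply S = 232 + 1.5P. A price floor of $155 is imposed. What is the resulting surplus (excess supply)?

Equilibrium price would be P* = 112, so the floor at 155 binds.
At P = 155: D = 185, S = 464.5.
Surplus = 464.5 − 185 = 279.5.

Surplus = 279.5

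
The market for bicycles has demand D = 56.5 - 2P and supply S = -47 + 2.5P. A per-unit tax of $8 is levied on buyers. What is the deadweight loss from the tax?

Pre-tax equilibrium: P* = 23, Q* = 10.5.
Tax on buyers shifts demand to D = 56.5 − 2(P + 8) = 40.5 - 2P.
40.5 - 2P = -47 + 2.5P gives seller price Ps = 175/9; buyers pay Pb = 175/9 + 8 = 247/9.
New quantity: Q = 56.5 − 2(247/9) = 29/18.
DWL = ½ × 8 × (10.5 − 29/18) = 320/9.

Deadweight loss = 320/9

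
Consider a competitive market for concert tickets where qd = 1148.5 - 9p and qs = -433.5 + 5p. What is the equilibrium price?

Set qd = qs: 1148.5 - 9p = -433.5 + 5p.
1582 = 14p, so p* = 113.
q* = 1148.5 − 9(113) = 131.5.

p* = 113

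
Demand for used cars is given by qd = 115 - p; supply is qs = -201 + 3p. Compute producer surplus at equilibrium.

Producer surplus = 216

Equilibrium: 115 - p = -201 + 3p gives p* = 79, q* = 36.
Supply starts at p = 67 (where qs = 0).
PS = ½(79 − 67)(36) = 216.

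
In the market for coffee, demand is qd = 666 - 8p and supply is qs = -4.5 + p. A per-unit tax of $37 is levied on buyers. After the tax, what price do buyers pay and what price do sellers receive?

Buyers pay 1415/18, sellers receive 749/18

Pre-tax equilibrium: p* = 74.5, q* = 70.
Tax on buyers shifts demand to qd = 666 − 8(p + 37) = 370 - 8p.
370 - 8p = -4.5 + p gives seller price ps = 749/18; buyers pay pb = 749/18 + 37 = 1415/18.
New quantity: q = 666 − 8(1415/18) = 334/9.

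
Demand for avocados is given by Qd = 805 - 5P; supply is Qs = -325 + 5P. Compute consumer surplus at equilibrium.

Consumer surplus = 5760

Equilibrium: 805 - 5P = -325 + 5P gives P* = 113, Q* = 240.
Demand choke price (Qd = 0): P = 161.
CS = ½(161 − 113)(240) = 5760.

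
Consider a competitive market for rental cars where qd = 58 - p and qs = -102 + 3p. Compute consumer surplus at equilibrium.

Equilibrium: 58 - p = -102 + 3p gives p* = 40, q* = 18.
Demand choke price (qd = 0): p = 58.
CS = ½(58 − 40)(18) = 162.

Consumer surplus = 162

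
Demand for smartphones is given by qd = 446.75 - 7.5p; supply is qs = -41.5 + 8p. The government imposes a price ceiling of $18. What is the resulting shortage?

Equilibrium price would be p* = 31.5, so the ceiling at 18 binds.
At p = 18: qd = 446.75 − 7.5(18) = 311.75, qs = -41.5 + 8(18) = 102.5.
Shortage = 311.75 − 102.5 = 209.25.

Shortage = 209.25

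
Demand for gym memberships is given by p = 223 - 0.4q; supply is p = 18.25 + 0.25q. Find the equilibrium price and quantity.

p* = 97, q* = 315

Set the two price expressions equal: 223 - 0.4q = 18.25 + 0.25q.
204.75 = 0.65q, so q* = 315.
p* = 223 − (0.4)(315) = 97.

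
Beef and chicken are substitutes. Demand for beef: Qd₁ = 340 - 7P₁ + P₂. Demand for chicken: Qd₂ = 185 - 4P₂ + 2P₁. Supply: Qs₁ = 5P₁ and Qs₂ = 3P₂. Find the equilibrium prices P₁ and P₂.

P₁ = 2565/82, P₂ = 1450/41

Market 1: 340 - 7P₁ + P₂ = 5P₁ → 12P₁ - P₂ = 340.
Market 2: 7P₂ - 2P₁ = 185.
Eliminating P₂: 7×(1) + 1×(2) gives 82P₁ = 2565, so P₁ = 2565/82.
Back-substitute into (2): P₂ = (185 + 2×2565/82) / 7 = 1450/41.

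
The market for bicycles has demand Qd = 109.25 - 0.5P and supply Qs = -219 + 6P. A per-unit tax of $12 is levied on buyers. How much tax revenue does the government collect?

Pre-tax equilibrium: P* = 50.5, Q* = 84.
Tax on buyers shifts demand to Qd = 109.25 − 0.5(P + 12) = 103.25 - 0.5P.
103.25 - 0.5P = -219 + 6P gives seller price Ps = 1289/26; buyers pay Pb = 1289/26 + 12 = 1601/26.
New quantity: Q = 109.25 − 0.5(1601/26) = 1020/13.
Revenue = 12 × 1020/13 = 12240/13.

Tax revenue = 12240/13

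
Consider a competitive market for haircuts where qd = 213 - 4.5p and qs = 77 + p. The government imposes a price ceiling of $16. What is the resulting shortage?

Shortage = 48

Equilibrium price would be p* = 272/11, so the ceiling at 16 binds.
At p = 16: qd = 213 − 4.5(16) = 141, qs = 77 + 1(16) = 93.
Shortage = 141 − 93 = 48.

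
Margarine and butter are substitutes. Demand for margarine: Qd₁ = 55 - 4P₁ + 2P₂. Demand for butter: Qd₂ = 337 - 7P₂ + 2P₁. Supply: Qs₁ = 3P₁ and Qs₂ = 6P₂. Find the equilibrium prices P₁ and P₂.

Market 1: 55 - 4P₁ + 2P₂ = 3P₁ → 7P₁ - 2P₂ = 55.
Market 2: 13P₂ - 2P₁ = 337.
Eliminating P₂: 13×(1) + 2×(2) gives 87P₁ = 1389, so P₁ = 463/29.
Back-substitute into (2): P₂ = (337 + 2×463/29) / 13 = 823/29.

P₁ = 463/29, P₂ = 823/29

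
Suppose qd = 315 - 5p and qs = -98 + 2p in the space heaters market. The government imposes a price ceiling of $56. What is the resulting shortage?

Equilibrium price would be p* = 59, so the ceiling at 56 binds.
At p = 56: qd = 315 − 5(56) = 35, qs = -98 + 2(56) = 14.
Shortage = 35 − 14 = 21.

Shortage = 21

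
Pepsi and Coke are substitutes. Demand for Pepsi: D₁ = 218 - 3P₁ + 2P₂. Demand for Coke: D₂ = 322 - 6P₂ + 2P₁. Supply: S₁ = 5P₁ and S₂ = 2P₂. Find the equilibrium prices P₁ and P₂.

Market 1: 218 - 3P₁ + 2P₂ = 5P₁ → 8P₁ - 2P₂ = 218.
Market 2: 8P₂ - 2P₁ = 322.
Eliminating P₂: 8×(1) + 2×(2) gives 60P₁ = 2388, so P₁ = 39.8.
Back-substitute into (2): P₂ = (322 + 2×39.8) / 8 = 50.2.

P₁ = 39.8, P₂ = 50.2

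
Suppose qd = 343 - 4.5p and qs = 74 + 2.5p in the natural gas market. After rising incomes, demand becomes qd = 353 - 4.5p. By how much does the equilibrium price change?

Δp = 10/7

Original equilibrium: p* = 269/7, q* = 2381/14.
New equilibrium: 353 - 4.5p = 74 + 2.5p, so 279 = 7p and p' = 279/7; q' = 353 − 4.5(279/7) = 2431/14.
Change in price: 279/7 − 269/7 = 10/7.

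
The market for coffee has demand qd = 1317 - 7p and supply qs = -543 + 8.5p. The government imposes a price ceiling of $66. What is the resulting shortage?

Shortage = 837

Equilibrium price would be p* = 120, so the ceiling at 66 binds.
At p = 66: qd = 1317 − 7(66) = 855, qs = -543 + 8.5(66) = 18.
Shortage = 855 − 18 = 837.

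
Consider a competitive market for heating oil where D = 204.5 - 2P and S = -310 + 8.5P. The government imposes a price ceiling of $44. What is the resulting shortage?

Equilibrium price would be P* = 49, so the ceiling at 44 binds.
At P = 44: D = 204.5 − 2(44) = 116.5, S = -310 + 8.5(44) = 64.
Shortage = 116.5 − 64 = 52.5.

Shortage = 52.5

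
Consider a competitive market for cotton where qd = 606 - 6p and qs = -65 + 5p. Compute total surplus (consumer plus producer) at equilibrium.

Total surplus = 10560

Equilibrium: 606 - 6p = -65 + 5p gives p* = 61, q* = 240.
Demand choke price: p = 101; supply starts at p = 13.
CS = ½(101 − 61)(240) = 4800; PS = ½(61 − 13)(240) = 5760.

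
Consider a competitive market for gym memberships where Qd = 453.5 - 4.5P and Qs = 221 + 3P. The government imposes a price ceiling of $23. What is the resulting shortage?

Shortage = 60

Equilibrium price would be P* = 31, so the ceiling at 23 binds.
At P = 23: Qd = 453.5 − 4.5(23) = 350, Qs = 221 + 3(23) = 290.
Shortage = 350 − 290 = 60.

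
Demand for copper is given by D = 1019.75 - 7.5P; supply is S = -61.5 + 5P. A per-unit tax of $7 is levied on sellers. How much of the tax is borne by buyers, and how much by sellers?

Buyers bear $2.8, sellers bear $4.2

Pre-tax equilibrium: P* = 86.5, Q* = 371.
Tax on sellers shifts supply to S = -61.5 + 5(P − 7) = -96.5 + 5P.
1019.75 - 7.5P = -96.5 + 5P gives buyer price Pb = 89.3; sellers receive Ps = 89.3 − 7 = 82.3.
New quantity: Q = 1019.75 − 7.5(89.3) = 350.
Buyer burden = 89.3 − 86.5 = 2.8; seller burden = 86.5 − 82.3 = 4.2.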